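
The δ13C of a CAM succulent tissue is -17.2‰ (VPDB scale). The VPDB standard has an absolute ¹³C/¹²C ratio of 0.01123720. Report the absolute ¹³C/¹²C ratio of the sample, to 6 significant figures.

R_sample = R_standard × (δ13C/1000 + 1)
R_sample = 0.01123720 × (-17.2/1000 + 1) = 0.01123720 × 0.982800
R_sample = 0.0110439

0.0110439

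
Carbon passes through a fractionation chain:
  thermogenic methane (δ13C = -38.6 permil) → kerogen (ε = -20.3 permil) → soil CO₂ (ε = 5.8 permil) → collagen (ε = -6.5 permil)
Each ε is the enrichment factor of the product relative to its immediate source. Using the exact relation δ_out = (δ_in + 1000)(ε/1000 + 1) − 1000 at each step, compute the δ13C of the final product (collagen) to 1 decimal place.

-58.8 permil

step 1: δ = (-38.60 + 1000)·(-20.3/1000 + 1) − 1000 = -58.12 permil
step 2: δ = (-58.12 + 1000)·(5.8/1000 + 1) − 1000 = -52.65 permil
step 3: δ = (-52.65 + 1000)·(-6.5/1000 + 1) − 1000 = -58.81 permil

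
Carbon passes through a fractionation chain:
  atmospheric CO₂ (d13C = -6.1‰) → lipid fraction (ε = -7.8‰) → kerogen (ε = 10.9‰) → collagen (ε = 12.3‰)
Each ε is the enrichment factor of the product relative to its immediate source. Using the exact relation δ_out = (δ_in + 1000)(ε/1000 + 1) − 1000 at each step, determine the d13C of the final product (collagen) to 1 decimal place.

step 1: δ = (-6.10 + 1000)·(-7.8/1000 + 1) − 1000 = -13.85‰
step 2: δ = (-13.85 + 1000)·(10.9/1000 + 1) − 1000 = -3.10‰
step 3: δ = (-3.10 + 1000)·(12.3/1000 + 1) − 1000 = 9.16‰

9.2‰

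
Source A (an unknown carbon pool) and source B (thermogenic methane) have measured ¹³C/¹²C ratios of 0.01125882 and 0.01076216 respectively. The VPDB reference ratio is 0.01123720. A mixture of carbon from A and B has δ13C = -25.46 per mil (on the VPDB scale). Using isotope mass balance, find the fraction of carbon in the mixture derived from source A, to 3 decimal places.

δ_A = (0.01125882/0.01123720 − 1)×1000 = (1.001924 − 1)×1000 = 1.924 per mil
δ_B = (0.01076216/0.01123720 − 1)×1000 = (0.957726 − 1)×1000 = -42.274 per mil
f_A = (δ_mix − δ_B)/(δ_A − δ_B) = (-25.46 − (-42.274))/(1.924 − (-42.274))
f_A = 16.814 / 44.198 = 0.3804

0.380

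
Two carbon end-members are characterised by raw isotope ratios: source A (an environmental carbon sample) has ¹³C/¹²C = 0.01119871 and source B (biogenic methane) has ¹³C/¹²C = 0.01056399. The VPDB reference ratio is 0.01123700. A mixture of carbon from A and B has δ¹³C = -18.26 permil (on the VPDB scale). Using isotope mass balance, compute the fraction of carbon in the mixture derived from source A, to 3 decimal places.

δ_A = (0.01119871/0.01123700 − 1)×1000 = (0.996593 − 1)×1000 = -3.407 permil
δ_B = (0.01056399/0.01123700 − 1)×1000 = (0.940108 − 1)×1000 = -59.892 permil
f_A = (δ_mix − δ_B)/(δ_A − δ_B) = (-18.26 − (-59.892))/(-3.407 − (-59.892))
f_A = 41.632 / 56.485 = 0.7371

0.737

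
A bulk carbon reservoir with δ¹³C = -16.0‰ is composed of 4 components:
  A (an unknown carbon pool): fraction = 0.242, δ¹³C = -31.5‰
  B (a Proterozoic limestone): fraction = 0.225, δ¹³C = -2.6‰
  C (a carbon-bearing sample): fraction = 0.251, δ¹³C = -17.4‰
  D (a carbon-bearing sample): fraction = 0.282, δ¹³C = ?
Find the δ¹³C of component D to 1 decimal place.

Isotope mass balance: δ_bulk = Σ fᵢ·δᵢ.
-16.0 = 0.242×(-31.5) + 0.225×(-2.6) + 0.251×(-17.4) + 0.282×δ_D
0.282·δ_D = -16.0 − (-12.575) = -3.425
δ_D = -3.425 / 0.282 = -12.14‰

-12.1‰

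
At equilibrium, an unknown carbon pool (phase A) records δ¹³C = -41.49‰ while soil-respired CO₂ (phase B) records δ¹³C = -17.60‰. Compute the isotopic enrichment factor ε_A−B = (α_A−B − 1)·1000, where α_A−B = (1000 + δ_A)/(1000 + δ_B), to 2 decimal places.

α_A−B = (1000 + -41.49) / (1000 + -17.60) = 958.51 / 982.40 = 0.975682
ε_A−B = (0.975682 − 1) × 1000 = -24.318‰
(The approximation ε ≈ δ_A − δ_B would give -23.89‰.)

-24.32‰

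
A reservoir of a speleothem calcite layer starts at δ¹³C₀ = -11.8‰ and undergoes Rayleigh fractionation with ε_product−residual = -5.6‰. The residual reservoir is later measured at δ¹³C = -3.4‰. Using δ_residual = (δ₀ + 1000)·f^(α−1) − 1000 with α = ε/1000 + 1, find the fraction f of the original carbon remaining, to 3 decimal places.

0.221

α − 1 = ε/1000 = -0.0056
(δ_res + 1000)/(δ₀ + 1000) = (-3.4 + 1000)/(-11.8 + 1000) = 996.6/988.2 = 1.008500
f = 1.008500^(1/-0.0056) = exp(ln(1.008500)/-0.0056) = exp(0.00846/-0.0056)
f = exp(-1.5115) = 0.2206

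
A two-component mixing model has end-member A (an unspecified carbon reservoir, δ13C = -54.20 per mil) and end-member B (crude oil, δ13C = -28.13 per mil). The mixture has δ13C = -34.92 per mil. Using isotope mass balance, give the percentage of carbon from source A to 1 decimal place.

δ_mix = f_A·δ_A + (1 − f_A)·δ_B  ⇒  f_A = (δ_mix − δ_B)/(δ_A − δ_B)
f_A = (-34.92 − (-28.13)) / (-54.20 − (-28.13))
f_A = -6.79 / -26.07 = 0.2605

26.0%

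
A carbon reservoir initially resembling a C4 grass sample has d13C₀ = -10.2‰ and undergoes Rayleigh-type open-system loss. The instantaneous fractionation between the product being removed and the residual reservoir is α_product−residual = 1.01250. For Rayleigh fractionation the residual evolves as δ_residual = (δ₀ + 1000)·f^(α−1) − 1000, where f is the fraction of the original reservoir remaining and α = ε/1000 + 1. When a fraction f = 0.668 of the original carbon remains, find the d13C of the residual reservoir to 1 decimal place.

-15.2‰

Rayleigh residual: δ_res = (δ₀ + 1000)·f^(α−1) − 1000
α − 1 = 0.01250
f^(α−1) = 0.668^(0.01250) = 0.994969
δ_res = (-10.2 + 1000) × 0.994969 − 1000 = 984.821 − 1000 = -15.18‰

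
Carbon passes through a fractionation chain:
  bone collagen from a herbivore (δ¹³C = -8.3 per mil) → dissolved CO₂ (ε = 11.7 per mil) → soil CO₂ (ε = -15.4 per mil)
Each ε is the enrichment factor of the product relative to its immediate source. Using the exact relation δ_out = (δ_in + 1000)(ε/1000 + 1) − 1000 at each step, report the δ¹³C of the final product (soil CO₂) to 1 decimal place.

-12.1 per mil

step 1: δ = (-8.30 + 1000)·(11.7/1000 + 1) − 1000 = 3.30 per mil
step 2: δ = (3.30 + 1000)·(-15.4/1000 + 1) − 1000 = -12.15 per mil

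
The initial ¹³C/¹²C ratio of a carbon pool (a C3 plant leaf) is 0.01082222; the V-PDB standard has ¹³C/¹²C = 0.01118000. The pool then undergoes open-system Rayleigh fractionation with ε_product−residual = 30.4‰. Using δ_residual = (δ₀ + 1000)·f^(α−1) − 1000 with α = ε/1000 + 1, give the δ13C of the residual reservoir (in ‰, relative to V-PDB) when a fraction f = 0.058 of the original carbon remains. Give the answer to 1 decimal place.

-112.3‰

δ₀ = (0.01082222/0.01118000 − 1)×1000 = (0.967998 − 1)×1000 = -32.002‰
α − 1 = ε/1000 = 0.0304
f^(α−1) = 0.058^(0.0304) = 0.917082
δ_res = (-32.002 + 1000) × 0.917082 − 1000 = 887.734 − 1000 = -112.27‰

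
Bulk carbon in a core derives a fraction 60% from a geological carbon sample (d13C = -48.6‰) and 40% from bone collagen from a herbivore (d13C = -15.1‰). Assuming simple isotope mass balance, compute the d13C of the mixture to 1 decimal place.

-35.2‰

δ_mix = f_A·δ_A + f_B·δ_B
δ_mix = 0.60 × (-48.6) + 0.40 × (-15.1)
δ_mix = -29.16 + -6.04 = -35.20‰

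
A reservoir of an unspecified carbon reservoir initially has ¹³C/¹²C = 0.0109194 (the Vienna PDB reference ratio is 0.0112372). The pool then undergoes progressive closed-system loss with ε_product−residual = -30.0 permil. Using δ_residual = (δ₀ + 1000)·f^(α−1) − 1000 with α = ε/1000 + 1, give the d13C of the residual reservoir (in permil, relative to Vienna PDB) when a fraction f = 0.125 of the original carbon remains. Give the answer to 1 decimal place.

δ₀ = (0.0109194/0.0112372 − 1)×1000 = (0.971719 − 1)×1000 = -28.281 permil
α − 1 = ε/1000 = -0.0300
f^(α−1) = 0.125^(-0.0300) = 1.064370
δ_res = (-28.281 + 1000) × 1.064370 − 1000 = 1034.269 − 1000 = 34.27 permil

34.3 permil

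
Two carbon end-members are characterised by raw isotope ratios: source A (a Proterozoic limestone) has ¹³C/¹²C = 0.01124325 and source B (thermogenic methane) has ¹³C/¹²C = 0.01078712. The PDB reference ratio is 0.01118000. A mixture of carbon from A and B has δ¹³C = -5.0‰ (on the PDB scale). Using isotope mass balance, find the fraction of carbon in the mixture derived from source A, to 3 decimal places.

0.739

δ_A = (0.01124325/0.01118000 − 1)×1000 = (1.005657 − 1)×1000 = 5.657‰
δ_B = (0.01078712/0.01118000 − 1)×1000 = (0.964859 − 1)×1000 = -35.141‰
f_A = (δ_mix − δ_B)/(δ_A − δ_B) = (-5.0 − (-35.141))/(5.657 − (-35.141))
f_A = 30.141 / 40.799 = 0.7388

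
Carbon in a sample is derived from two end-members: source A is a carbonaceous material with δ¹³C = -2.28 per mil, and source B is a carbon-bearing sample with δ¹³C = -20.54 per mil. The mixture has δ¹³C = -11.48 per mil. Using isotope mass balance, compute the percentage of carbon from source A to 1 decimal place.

49.6%

δ_mix = f_A·δ_A + (1 − f_A)·δ_B  ⇒  f_A = (δ_mix − δ_B)/(δ_A − δ_B)
f_A = (-11.48 − (-20.54)) / (-2.28 − (-20.54))
f_A = 9.06 / 18.26 = 0.4962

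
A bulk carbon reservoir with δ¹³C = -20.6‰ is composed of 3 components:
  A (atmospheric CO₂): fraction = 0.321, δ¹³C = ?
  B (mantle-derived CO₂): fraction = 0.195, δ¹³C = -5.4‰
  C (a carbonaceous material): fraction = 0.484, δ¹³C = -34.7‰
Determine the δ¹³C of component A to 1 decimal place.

Isotope mass balance: δ_bulk = Σ fᵢ·δᵢ.
-20.6 = 0.321×δ_A + 0.195×(-5.4) + 0.484×(-34.7)
0.321·δ_A = -20.6 − (-17.848) = -2.752
δ_A = -2.752 / 0.321 = -8.57‰

-8.6‰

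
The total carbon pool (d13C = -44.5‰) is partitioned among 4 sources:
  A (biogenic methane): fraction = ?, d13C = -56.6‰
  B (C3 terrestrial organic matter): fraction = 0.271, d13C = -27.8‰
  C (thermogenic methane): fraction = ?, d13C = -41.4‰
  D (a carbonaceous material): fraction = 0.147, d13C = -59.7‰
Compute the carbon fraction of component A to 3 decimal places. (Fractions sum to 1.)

0.269

Let f_A and f_C be the unknown fractions; fractions sum to 1 so f_A + f_C = 0.582.
Mass balance: Σ fᵢ·δᵢ = δ_bulk ⇒ f_A·(-56.6) + f_C·(-41.4) = -44.5 − (-16.310) = -28.190
Substitute f_C = 0.582 − f_A:
f_A·(-56.6 − -41.4) = -28.190 − 0.582×(-41.4) = -4.096
f_A = -4.096 / -15.2 = 0.2694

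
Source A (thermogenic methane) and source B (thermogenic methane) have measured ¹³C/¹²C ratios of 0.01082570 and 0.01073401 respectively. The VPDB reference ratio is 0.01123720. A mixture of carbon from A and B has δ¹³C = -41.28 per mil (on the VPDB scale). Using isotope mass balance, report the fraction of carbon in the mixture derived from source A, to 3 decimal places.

δ_A = (0.01082570/0.01123720 − 1)×1000 = (0.963381 − 1)×1000 = -36.619 per mil
δ_B = (0.01073401/0.01123720 − 1)×1000 = (0.955221 − 1)×1000 = -44.779 per mil
f_A = (δ_mix − δ_B)/(δ_A − δ_B) = (-41.28 − (-44.779))/(-36.619 − (-44.779))
f_A = 3.499 / 8.160 = 0.4288

0.429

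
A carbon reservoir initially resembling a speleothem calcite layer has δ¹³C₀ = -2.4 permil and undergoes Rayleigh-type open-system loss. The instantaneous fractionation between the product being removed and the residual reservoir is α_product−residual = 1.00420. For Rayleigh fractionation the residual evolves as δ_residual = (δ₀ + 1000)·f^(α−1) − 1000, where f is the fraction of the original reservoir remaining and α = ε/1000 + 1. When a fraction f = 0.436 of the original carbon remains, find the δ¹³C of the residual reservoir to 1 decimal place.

Rayleigh residual: δ_res = (δ₀ + 1000)·f^(α−1) − 1000
α − 1 = 0.00420
f^(α−1) = 0.436^(0.00420) = 0.996520
δ_res = (-2.4 + 1000) × 0.996520 − 1000 = 994.128 − 1000 = -5.87 permil

-5.9 permil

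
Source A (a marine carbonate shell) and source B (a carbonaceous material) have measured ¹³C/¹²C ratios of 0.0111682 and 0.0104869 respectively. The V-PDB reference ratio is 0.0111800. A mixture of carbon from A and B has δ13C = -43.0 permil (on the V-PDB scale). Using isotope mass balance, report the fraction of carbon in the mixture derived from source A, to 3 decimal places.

δ_A = (0.0111682/0.0111800 − 1)×1000 = (0.998945 − 1)×1000 = -1.055 permil
δ_B = (0.0104869/0.0111800 − 1)×1000 = (0.938005 − 1)×1000 = -61.995 permil
f_A = (δ_mix − δ_B)/(δ_A − δ_B) = (-43.0 − (-61.995))/(-1.055 − (-61.995))
f_A = 18.995 / 60.939 = 0.3117

0.312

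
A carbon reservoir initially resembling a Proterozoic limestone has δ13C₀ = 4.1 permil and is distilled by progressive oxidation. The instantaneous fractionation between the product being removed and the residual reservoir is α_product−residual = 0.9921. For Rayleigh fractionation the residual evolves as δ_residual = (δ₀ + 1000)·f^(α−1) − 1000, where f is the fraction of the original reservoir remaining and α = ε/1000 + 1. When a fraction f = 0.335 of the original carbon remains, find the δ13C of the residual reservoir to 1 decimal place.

Rayleigh residual: δ_res = (δ₀ + 1000)·f^(α−1) − 1000
α − 1 = -0.00790
f^(α−1) = 0.335^(-0.00790) = 1.008677
δ_res = (4.1 + 1000) × 1.008677 − 1000 = 1012.813 − 1000 = 12.81 permil

12.8 permil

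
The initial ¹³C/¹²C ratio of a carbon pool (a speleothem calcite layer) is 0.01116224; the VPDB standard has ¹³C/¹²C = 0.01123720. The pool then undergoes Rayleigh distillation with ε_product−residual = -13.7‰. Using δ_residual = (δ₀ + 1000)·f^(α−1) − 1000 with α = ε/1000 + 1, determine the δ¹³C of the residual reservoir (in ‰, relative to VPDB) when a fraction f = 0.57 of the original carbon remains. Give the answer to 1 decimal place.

δ₀ = (0.01116224/0.01123720 − 1)×1000 = (0.993329 − 1)×1000 = -6.671‰
α − 1 = ε/1000 = -0.0137
f^(α−1) = 0.57^(-0.0137) = 1.007731
δ_res = (-6.671 + 1000) × 1.007731 − 1000 = 1001.008 − 1000 = 1.01‰

1.0‰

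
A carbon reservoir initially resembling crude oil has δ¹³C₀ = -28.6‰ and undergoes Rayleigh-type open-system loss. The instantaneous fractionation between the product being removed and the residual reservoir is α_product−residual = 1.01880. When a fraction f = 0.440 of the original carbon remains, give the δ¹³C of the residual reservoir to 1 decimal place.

-43.5‰

Rayleigh residual: δ_res = (δ₀ + 1000)·f^(α−1) − 1000
α − 1 = 0.01880
f^(α−1) = 0.440^(0.01880) = 0.984684
δ_res = (-28.6 + 1000) × 0.984684 − 1000 = 956.522 − 1000 = -43.48‰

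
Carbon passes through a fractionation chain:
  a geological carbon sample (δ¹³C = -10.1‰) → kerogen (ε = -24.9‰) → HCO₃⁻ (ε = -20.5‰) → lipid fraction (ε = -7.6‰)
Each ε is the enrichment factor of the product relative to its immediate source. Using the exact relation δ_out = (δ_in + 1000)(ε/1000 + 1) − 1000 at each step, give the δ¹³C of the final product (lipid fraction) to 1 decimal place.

-61.7‰

step 1: δ = (-10.10 + 1000)·(-24.9/1000 + 1) − 1000 = -34.75‰
step 2: δ = (-34.75 + 1000)·(-20.5/1000 + 1) − 1000 = -54.54‰
step 3: δ = (-54.54 + 1000)·(-7.6/1000 + 1) − 1000 = -61.72‰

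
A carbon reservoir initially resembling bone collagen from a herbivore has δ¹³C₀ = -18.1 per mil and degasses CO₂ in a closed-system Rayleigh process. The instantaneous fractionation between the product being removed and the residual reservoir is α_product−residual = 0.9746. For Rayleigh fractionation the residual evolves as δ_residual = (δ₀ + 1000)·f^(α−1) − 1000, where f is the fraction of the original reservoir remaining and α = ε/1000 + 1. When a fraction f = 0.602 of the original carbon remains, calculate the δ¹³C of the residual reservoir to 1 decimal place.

-5.4 per mil

Rayleigh residual: δ_res = (δ₀ + 1000)·f^(α−1) − 1000
α − 1 = -0.02540
f^(α−1) = 0.602^(-0.02540) = 1.012974
δ_res = (-18.1 + 1000) × 1.012974 − 1000 = 994.639 − 1000 = -5.36 per mil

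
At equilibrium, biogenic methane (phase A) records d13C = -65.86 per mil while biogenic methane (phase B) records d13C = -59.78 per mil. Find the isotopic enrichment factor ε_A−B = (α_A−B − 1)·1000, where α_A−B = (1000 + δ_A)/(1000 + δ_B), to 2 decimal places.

-6.47 per mil

α_A−B = (1000 + -65.86) / (1000 + -59.78) = 934.14 / 940.22 = 0.993533
ε_A−B = (0.993533 − 1) × 1000 = -6.467 per mil
(The approximation ε ≈ δ_A − δ_B would give -6.08 per mil.)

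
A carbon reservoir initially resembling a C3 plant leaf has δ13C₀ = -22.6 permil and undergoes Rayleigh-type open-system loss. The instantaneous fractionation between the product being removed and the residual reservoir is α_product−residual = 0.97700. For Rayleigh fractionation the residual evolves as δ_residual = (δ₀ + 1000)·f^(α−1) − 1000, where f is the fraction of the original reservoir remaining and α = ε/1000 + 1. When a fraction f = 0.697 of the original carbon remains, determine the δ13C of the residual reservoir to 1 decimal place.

Rayleigh residual: δ_res = (δ₀ + 1000)·f^(α−1) − 1000
α − 1 = -0.02300
f^(α−1) = 0.697^(-0.02300) = 1.008337
δ_res = (-22.6 + 1000) × 1.008337 − 1000 = 985.548 − 1000 = -14.45 permil

-14.5 permil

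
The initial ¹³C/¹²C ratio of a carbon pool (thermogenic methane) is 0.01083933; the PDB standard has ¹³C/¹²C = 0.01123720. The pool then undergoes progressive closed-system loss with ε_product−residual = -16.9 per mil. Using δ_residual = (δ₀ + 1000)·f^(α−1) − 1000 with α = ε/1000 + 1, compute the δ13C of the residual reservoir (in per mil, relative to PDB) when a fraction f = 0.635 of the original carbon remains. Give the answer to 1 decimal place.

δ₀ = (0.01083933/0.01123720 − 1)×1000 = (0.964593 − 1)×1000 = -35.407 per mil
α − 1 = ε/1000 = -0.0169
f^(α−1) = 0.635^(-0.0169) = 1.007704
δ_res = (-35.407 + 1000) × 1.007704 − 1000 = 972.025 − 1000 = -27.97 per mil

-28.0 per mil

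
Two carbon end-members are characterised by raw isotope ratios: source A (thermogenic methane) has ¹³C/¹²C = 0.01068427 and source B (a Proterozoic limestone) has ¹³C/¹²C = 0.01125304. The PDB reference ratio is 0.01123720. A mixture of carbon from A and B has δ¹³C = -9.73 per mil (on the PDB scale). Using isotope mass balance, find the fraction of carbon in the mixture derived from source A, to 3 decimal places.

δ_A = (0.01068427/0.01123720 − 1)×1000 = (0.950795 − 1)×1000 = -49.205 per mil
δ_B = (0.01125304/0.01123720 − 1)×1000 = (1.001410 − 1)×1000 = 1.410 per mil
f_A = (δ_mix − δ_B)/(δ_A − δ_B) = (-9.73 − (1.410))/(-49.205 − (1.410))
f_A = -11.140 / -50.615 = 0.2201

0.220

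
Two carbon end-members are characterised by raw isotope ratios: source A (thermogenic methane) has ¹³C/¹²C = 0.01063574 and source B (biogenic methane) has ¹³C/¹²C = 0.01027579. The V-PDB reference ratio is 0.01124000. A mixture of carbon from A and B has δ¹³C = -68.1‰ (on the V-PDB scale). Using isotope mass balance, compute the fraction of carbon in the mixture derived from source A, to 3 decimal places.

δ_A = (0.01063574/0.01124000 − 1)×1000 = (0.946240 − 1)×1000 = -53.760‰
δ_B = (0.01027579/0.01124000 − 1)×1000 = (0.914216 − 1)×1000 = -85.784‰
f_A = (δ_mix − δ_B)/(δ_A − δ_B) = (-68.1 − (-85.784))/(-53.760 − (-85.784))
f_A = 17.684 / 32.024 = 0.5522

0.552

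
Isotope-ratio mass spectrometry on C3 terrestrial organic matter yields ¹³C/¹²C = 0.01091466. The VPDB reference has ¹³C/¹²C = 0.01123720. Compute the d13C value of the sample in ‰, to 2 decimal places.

d13C = (R_sample / R_standard − 1) × 1000
R_sample / R_standard = 0.01091466 / 0.01123720 = 0.971297
d13C = (0.971297 − 1) × 1000 = -28.703‰

-28.70‰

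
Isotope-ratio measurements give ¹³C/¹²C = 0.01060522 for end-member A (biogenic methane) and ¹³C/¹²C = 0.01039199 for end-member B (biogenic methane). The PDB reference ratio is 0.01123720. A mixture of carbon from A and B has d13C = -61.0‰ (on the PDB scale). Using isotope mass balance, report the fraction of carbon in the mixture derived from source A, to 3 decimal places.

0.749

δ_A = (0.01060522/0.01123720 − 1)×1000 = (0.943760 − 1)×1000 = -56.240‰
δ_B = (0.01039199/0.01123720 − 1)×1000 = (0.924785 − 1)×1000 = -75.215‰
f_A = (δ_mix − δ_B)/(δ_A − δ_B) = (-61.0 − (-75.215))/(-56.240 − (-75.215))
f_A = 14.215 / 18.975 = 0.7491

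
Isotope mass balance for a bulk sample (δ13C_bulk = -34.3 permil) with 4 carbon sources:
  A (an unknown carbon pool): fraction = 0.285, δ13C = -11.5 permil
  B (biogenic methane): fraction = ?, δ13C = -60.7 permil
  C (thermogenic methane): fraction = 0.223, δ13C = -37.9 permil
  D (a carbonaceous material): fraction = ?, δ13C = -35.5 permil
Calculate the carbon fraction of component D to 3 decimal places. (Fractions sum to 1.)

Let f_D and f_B be the unknown fractions; fractions sum to 1 so f_D + f_B = 0.492.
Mass balance: Σ fᵢ·δᵢ = δ_bulk ⇒ f_D·(-35.5) + f_B·(-60.7) = -34.3 − (-11.729) = -22.571
Substitute f_B = 0.492 − f_D:
f_D·(-35.5 − -60.7) = -22.571 − 0.492×(-60.7) = 7.294
f_D = 7.294 / 25.2 = 0.2894

0.289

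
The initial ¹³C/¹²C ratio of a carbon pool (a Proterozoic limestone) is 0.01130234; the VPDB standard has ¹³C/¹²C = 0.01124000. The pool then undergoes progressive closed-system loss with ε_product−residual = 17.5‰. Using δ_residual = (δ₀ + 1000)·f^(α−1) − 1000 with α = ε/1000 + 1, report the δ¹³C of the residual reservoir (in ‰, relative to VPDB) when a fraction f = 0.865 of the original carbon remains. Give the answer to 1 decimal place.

3.0‰

δ₀ = (0.01130234/0.01124000 − 1)×1000 = (1.005546 − 1)×1000 = 5.546‰
α − 1 = ε/1000 = 0.0175
f^(α−1) = 0.865^(0.0175) = 0.997465
δ_res = (5.546 + 1000) × 0.997465 − 1000 = 1002.997 − 1000 = 3.00‰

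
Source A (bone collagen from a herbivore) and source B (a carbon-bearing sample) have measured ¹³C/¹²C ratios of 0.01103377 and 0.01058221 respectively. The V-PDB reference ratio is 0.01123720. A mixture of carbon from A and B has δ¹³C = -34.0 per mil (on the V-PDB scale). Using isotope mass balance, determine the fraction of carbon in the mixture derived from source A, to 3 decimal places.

0.604

δ_A = (0.01103377/0.01123720 − 1)×1000 = (0.981897 − 1)×1000 = -18.103 per mil
δ_B = (0.01058221/0.01123720 − 1)×1000 = (0.941712 − 1)×1000 = -58.288 per mil
f_A = (δ_mix − δ_B)/(δ_A − δ_B) = (-34.0 − (-58.288))/(-18.103 − (-58.288))
f_A = 24.288 / 40.184 = 0.6044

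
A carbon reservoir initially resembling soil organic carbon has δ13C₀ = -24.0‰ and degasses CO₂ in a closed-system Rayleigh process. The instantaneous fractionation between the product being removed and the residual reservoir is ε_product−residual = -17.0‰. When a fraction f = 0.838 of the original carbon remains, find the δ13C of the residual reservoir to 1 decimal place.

Rayleigh residual: δ_res = (δ₀ + 1000)·f^(α−1) − 1000
α = ε/1000 + 1 = 0.98300, so α − 1 = -0.01700
f^(α−1) = 0.838^(-0.01700) = 1.003009
δ_res = (-24.0 + 1000) × 1.003009 − 1000 = 978.937 − 1000 = -21.06‰

-21.1‰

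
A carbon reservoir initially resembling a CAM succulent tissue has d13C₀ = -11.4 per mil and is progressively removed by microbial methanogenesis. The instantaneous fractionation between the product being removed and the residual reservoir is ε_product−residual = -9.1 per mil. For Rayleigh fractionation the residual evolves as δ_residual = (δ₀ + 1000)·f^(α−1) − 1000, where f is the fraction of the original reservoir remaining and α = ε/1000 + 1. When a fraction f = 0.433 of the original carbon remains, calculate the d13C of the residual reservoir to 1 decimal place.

-3.8 per mil

Rayleigh residual: δ_res = (δ₀ + 1000)·f^(α−1) − 1000
α = ε/1000 + 1 = 0.99090, so α − 1 = -0.00910
f^(α−1) = 0.433^(-0.00910) = 1.007646
δ_res = (-11.4 + 1000) × 1.007646 − 1000 = 996.159 − 1000 = -3.84 per mil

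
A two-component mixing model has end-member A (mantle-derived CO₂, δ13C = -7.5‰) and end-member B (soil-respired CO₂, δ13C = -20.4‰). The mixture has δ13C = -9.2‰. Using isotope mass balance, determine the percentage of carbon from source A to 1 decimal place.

δ_mix = f_A·δ_A + (1 − f_A)·δ_B  ⇒  f_A = (δ_mix − δ_B)/(δ_A − δ_B)
f_A = (-9.2 − (-20.4)) / (-7.5 − (-20.4))
f_A = 11.2 / 12.9 = 0.8682

86.8%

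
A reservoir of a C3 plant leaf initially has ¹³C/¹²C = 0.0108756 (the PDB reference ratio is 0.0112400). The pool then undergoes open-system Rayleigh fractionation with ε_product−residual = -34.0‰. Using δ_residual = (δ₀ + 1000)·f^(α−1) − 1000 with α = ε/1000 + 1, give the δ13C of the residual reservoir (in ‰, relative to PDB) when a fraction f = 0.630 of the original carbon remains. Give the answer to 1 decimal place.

δ₀ = (0.0108756/0.0112400 − 1)×1000 = (0.967580 − 1)×1000 = -32.420‰
α − 1 = ε/1000 = -0.0340
f^(α−1) = 0.630^(-0.0340) = 1.015833
δ_res = (-32.420 + 1000) × 1.015833 − 1000 = 982.900 − 1000 = -17.10‰

-17.1‰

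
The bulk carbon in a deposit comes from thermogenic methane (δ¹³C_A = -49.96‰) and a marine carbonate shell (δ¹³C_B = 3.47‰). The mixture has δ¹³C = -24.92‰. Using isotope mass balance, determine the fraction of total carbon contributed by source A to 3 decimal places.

δ_mix = f_A·δ_A + (1 − f_A)·δ_B  ⇒  f_A = (δ_mix − δ_B)/(δ_A − δ_B)
f_A = (-24.92 − (3.47)) / (-49.96 − (3.47))
f_A = -28.39 / -53.43 = 0.5313

0.531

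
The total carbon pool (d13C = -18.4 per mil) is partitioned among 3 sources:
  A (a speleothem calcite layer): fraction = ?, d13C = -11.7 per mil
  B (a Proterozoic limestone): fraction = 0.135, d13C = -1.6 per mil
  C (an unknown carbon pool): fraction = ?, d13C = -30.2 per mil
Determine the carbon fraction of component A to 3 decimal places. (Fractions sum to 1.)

Let f_A and f_C be the unknown fractions; fractions sum to 1 so f_A + f_C = 0.865.
Mass balance: Σ fᵢ·δᵢ = δ_bulk ⇒ f_A·(-11.7) + f_C·(-30.2) = -18.4 − (-0.216) = -18.184
Substitute f_C = 0.865 − f_A:
f_A·(-11.7 − -30.2) = -18.184 − 0.865×(-30.2) = 7.939
f_A = 7.939 / 18.5 = 0.4291

0.429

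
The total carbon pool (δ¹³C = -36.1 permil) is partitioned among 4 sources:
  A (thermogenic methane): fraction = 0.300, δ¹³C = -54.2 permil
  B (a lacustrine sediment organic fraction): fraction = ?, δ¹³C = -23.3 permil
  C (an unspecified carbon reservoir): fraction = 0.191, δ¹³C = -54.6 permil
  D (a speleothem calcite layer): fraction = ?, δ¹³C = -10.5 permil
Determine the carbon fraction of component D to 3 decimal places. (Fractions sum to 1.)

Let f_D and f_B be the unknown fractions; fractions sum to 1 so f_D + f_B = 0.509.
Mass balance: Σ fᵢ·δᵢ = δ_bulk ⇒ f_D·(-10.5) + f_B·(-23.3) = -36.1 − (-26.689) = -9.411
Substitute f_B = 0.509 − f_D:
f_D·(-10.5 − -23.3) = -9.411 − 0.509×(-23.3) = 2.448
f_D = 2.448 / 12.8 = 0.1913

0.191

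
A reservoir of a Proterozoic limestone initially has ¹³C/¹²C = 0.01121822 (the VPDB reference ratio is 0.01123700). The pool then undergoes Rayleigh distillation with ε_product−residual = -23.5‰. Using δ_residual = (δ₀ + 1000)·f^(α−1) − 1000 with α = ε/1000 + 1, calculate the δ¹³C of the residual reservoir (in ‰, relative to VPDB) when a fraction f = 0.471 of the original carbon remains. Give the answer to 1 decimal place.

16.1‰

δ₀ = (0.01121822/0.01123700 − 1)×1000 = (0.998329 − 1)×1000 = -1.671‰
α − 1 = ε/1000 = -0.0235
f^(α−1) = 0.471^(-0.0235) = 1.017851
δ_res = (-1.671 + 1000) × 1.017851 − 1000 = 1016.149 − 1000 = 16.15‰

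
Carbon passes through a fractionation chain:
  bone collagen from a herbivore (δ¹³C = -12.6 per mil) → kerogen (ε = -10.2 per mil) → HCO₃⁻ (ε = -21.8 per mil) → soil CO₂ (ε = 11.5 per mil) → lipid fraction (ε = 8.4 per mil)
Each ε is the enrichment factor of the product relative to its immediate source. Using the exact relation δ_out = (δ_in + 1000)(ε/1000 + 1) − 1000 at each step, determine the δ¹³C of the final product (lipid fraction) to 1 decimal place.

step 1: δ = (-12.60 + 1000)·(-10.2/1000 + 1) − 1000 = -22.67 per mil
step 2: δ = (-22.67 + 1000)·(-21.8/1000 + 1) − 1000 = -43.98 per mil
step 3: δ = (-43.98 + 1000)·(11.5/1000 + 1) − 1000 = -32.98 per mil
step 4: δ = (-32.98 + 1000)·(8.4/1000 + 1) − 1000 = -24.86 per mil

-24.9 per mil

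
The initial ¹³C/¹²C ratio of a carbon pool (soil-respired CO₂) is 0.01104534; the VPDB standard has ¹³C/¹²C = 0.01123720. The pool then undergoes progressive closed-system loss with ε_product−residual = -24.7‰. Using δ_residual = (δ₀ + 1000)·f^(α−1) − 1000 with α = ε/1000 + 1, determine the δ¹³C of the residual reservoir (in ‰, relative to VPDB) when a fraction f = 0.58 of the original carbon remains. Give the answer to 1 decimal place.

δ₀ = (0.01104534/0.01123720 − 1)×1000 = (0.982926 − 1)×1000 = -17.074‰
α − 1 = ε/1000 = -0.0247
f^(α−1) = 0.58^(-0.0247) = 1.013546
δ_res = (-17.074 + 1000) × 1.013546 − 1000 = 996.241 − 1000 = -3.76‰

-3.8‰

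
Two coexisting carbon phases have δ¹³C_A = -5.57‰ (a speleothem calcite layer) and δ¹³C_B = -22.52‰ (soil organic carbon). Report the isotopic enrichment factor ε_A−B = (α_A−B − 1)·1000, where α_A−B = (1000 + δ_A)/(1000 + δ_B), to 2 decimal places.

α_A−B = (1000 + -5.57) / (1000 + -22.52) = 994.43 / 977.48 = 1.017341
ε_A−B = (1.017341 − 1) × 1000 = 17.341‰
(The approximation ε ≈ δ_A − δ_B would give 16.95‰.)

17.34‰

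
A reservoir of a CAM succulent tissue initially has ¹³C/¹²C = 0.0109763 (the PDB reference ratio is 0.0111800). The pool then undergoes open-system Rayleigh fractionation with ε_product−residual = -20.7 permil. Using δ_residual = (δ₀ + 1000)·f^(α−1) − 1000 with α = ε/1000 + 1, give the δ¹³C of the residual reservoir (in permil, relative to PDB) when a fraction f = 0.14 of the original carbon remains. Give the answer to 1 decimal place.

δ₀ = (0.0109763/0.0111800 − 1)×1000 = (0.981780 − 1)×1000 = -18.220 permil
α − 1 = ε/1000 = -0.0207
f^(α−1) = 0.14^(-0.0207) = 1.041538
δ_res = (-18.220 + 1000) × 1.041538 − 1000 = 1022.561 − 1000 = 22.56 permil

22.6 permil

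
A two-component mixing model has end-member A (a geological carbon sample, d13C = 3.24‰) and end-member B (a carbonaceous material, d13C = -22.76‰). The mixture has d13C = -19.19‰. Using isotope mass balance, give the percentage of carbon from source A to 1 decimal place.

δ_mix = f_A·δ_A + (1 − f_A)·δ_B  ⇒  f_A = (δ_mix − δ_B)/(δ_A − δ_B)
f_A = (-19.19 − (-22.76)) / (3.24 − (-22.76))
f_A = 3.57 / 26.00 = 0.1373

13.7%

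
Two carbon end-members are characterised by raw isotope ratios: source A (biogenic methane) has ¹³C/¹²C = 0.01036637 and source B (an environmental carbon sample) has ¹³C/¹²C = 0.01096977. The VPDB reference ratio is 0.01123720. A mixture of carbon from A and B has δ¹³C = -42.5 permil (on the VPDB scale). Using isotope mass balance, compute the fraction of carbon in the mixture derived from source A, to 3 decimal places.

0.348

δ_A = (0.01036637/0.01123720 − 1)×1000 = (0.922505 − 1)×1000 = -77.495 permil
δ_B = (0.01096977/0.01123720 − 1)×1000 = (0.976201 − 1)×1000 = -23.799 permil
f_A = (δ_mix − δ_B)/(δ_A − δ_B) = (-42.5 − (-23.799))/(-77.495 − (-23.799))
f_A = -18.701 / -53.697 = 0.3483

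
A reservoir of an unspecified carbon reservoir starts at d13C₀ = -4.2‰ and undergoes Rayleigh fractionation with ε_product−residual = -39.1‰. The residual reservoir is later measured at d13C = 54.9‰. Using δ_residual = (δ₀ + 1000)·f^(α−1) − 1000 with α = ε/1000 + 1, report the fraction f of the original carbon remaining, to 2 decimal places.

α − 1 = ε/1000 = -0.0391
(δ_res + 1000)/(δ₀ + 1000) = (54.9 + 1000)/(-4.2 + 1000) = 1054.9/995.8 = 1.059349
f = 1.059349^(1/-0.0391) = exp(ln(1.059349)/-0.0391) = exp(0.05765/-0.0391)
f = exp(-1.4745) = 0.2289

0.23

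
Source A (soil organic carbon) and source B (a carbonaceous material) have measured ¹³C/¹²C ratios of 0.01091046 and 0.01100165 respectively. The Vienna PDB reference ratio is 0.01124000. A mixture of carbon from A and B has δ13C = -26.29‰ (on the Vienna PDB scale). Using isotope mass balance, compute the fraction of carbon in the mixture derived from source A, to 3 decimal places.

δ_A = (0.01091046/0.01124000 − 1)×1000 = (0.970681 − 1)×1000 = -29.319‰
δ_B = (0.01100165/0.01124000 − 1)×1000 = (0.978794 − 1)×1000 = -21.206‰
f_A = (δ_mix − δ_B)/(δ_A − δ_B) = (-26.29 − (-21.206))/(-29.319 − (-21.206))
f_A = -5.084 / -8.113 = 0.6267

0.627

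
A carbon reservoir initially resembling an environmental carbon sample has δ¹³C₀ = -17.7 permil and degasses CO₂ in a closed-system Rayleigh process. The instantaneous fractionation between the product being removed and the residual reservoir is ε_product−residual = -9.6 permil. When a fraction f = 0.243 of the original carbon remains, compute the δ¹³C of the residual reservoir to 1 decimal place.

-4.3 permil

Rayleigh residual: δ_res = (δ₀ + 1000)·f^(α−1) − 1000
α = ε/1000 + 1 = 0.99040, so α − 1 = -0.00960
f^(α−1) = 0.243^(-0.00960) = 1.013674
δ_res = (-17.7 + 1000) × 1.013674 − 1000 = 995.732 − 1000 = -4.27 permil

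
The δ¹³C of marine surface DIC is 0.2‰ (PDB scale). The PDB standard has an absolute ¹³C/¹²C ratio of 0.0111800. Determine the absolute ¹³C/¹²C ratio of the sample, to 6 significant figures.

0.0111822

R_sample = R_standard × (δ¹³C/1000 + 1)
R_sample = 0.0111800 × (0.2/1000 + 1) = 0.0111800 × 1.000200
R_sample = 0.0111822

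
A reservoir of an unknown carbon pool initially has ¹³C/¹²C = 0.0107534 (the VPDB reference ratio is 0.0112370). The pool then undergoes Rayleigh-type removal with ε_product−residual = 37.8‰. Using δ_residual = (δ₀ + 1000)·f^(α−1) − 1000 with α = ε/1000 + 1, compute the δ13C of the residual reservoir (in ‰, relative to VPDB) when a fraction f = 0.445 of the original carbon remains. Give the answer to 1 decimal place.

δ₀ = (0.0107534/0.0112370 − 1)×1000 = (0.956964 − 1)×1000 = -43.036‰
α − 1 = ε/1000 = 0.0378
f^(α−1) = 0.445^(0.0378) = 0.969858
δ_res = (-43.036 + 1000) × 0.969858 − 1000 = 928.118 − 1000 = -71.88‰

-71.9‰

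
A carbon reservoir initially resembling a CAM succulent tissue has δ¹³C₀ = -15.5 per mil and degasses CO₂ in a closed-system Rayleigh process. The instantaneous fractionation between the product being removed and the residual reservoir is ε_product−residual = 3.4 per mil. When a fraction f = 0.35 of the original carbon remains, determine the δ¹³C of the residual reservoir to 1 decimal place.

Rayleigh residual: δ_res = (δ₀ + 1000)·f^(α−1) − 1000
α = ε/1000 + 1 = 1.00340, so α − 1 = 0.00340
f^(α−1) = 0.35^(0.00340) = 0.996437
δ_res = (-15.5 + 1000) × 0.996437 − 1000 = 980.992 − 1000 = -19.01 per mil

-19.0 per mil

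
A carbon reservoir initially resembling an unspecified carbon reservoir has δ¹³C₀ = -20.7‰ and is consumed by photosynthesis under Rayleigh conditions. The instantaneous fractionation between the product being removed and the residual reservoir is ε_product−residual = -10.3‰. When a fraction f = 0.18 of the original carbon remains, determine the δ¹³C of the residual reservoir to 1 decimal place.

-3.2‰

Rayleigh residual: δ_res = (δ₀ + 1000)·f^(α−1) − 1000
α = ε/1000 + 1 = 0.98970, so α − 1 = -0.01030
f^(α−1) = 0.18^(-0.01030) = 1.017819
δ_res = (-20.7 + 1000) × 1.017819 − 1000 = 996.750 − 1000 = -3.25‰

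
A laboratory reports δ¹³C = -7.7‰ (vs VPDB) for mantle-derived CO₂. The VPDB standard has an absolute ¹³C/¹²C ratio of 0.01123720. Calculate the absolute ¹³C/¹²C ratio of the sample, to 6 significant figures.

R_sample = R_standard × (δ¹³C/1000 + 1)
R_sample = 0.01123720 × (-7.7/1000 + 1) = 0.01123720 × 0.992300
R_sample = 0.0111507

0.0111507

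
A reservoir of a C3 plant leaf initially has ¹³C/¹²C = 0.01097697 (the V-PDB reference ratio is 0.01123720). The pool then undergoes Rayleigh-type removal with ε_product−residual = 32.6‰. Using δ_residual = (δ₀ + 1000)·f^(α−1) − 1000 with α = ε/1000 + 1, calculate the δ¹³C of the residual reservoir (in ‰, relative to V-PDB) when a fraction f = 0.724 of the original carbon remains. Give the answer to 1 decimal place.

δ₀ = (0.01097697/0.01123720 − 1)×1000 = (0.976842 − 1)×1000 = -23.158‰
α − 1 = ε/1000 = 0.0326
f^(α−1) = 0.724^(0.0326) = 0.989527
δ_res = (-23.158 + 1000) × 0.989527 − 1000 = 966.611 − 1000 = -33.39‰

-33.4‰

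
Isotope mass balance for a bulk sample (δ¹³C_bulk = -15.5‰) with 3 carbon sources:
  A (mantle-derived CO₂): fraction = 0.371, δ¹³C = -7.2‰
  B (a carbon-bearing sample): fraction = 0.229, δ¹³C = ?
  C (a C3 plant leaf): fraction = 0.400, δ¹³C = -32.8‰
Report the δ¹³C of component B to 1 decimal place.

1.3‰

Isotope mass balance: δ_bulk = Σ fᵢ·δᵢ.
-15.5 = 0.371×(-7.2) + 0.229×δ_B + 0.400×(-32.8)
0.229·δ_B = -15.5 − (-15.791) = 0.291
δ_B = 0.291 / 0.229 = 1.27‰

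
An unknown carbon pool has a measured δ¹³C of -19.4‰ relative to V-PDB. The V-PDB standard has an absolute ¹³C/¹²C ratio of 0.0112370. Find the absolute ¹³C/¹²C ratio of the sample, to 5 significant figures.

0.011019

R_sample = R_standard × (δ¹³C/1000 + 1)
R_sample = 0.0112370 × (-19.4/1000 + 1) = 0.0112370 × 0.980600
R_sample = 0.0110190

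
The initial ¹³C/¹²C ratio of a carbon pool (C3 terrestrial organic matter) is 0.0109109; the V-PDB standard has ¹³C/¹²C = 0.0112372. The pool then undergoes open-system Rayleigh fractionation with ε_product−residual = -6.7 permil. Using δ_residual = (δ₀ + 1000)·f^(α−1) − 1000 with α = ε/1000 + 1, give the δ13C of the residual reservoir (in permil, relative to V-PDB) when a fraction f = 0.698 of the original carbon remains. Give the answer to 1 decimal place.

δ₀ = (0.0109109/0.0112372 − 1)×1000 = (0.970963 − 1)×1000 = -29.037 permil
α − 1 = ε/1000 = -0.0067
f^(α−1) = 0.698^(-0.0067) = 1.002412
δ_res = (-29.037 + 1000) × 1.002412 − 1000 = 973.304 − 1000 = -26.70 permil

-26.7 permil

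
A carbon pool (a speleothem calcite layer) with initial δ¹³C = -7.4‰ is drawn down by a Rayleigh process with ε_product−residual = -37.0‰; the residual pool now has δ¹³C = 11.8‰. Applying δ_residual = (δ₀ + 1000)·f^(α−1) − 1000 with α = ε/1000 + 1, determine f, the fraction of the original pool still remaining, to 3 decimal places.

0.596

α − 1 = ε/1000 = -0.0370
(δ_res + 1000)/(δ₀ + 1000) = (11.8 + 1000)/(-7.4 + 1000) = 1011.8/992.6 = 1.019343
f = 1.019343^(1/-0.0370) = exp(ln(1.019343)/-0.0370) = exp(0.01916/-0.0370)
f = exp(-0.5178) = 0.5958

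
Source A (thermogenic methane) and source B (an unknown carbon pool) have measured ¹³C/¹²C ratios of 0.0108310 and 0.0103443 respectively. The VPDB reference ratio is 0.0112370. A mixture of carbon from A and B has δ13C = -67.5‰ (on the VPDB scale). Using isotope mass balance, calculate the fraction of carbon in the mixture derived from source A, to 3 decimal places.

0.276

δ_A = (0.0108310/0.0112370 − 1)×1000 = (0.963869 − 1)×1000 = -36.131‰
δ_B = (0.0103443/0.0112370 − 1)×1000 = (0.920557 − 1)×1000 = -79.443‰
f_A = (δ_mix − δ_B)/(δ_A − δ_B) = (-67.5 − (-79.443))/(-36.131 − (-79.443))
f_A = 11.943 / 43.312 = 0.2757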